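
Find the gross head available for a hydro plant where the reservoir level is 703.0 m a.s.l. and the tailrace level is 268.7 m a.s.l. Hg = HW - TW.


Hg = 703.0 - 268.7 = 434.3000 m


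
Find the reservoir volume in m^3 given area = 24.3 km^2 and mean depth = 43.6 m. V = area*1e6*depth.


V = 24.3 * 1e6 * 43.6 = 1.0595e+09 m^3


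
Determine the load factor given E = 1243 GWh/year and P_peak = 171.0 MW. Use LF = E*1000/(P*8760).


LF = 1243 * 1000 / (171.0 * 8760) = 0.8298


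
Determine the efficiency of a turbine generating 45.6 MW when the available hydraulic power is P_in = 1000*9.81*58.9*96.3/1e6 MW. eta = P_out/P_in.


P_in = 1000 * 9.81 * 58.9 * 96.3 / 1e6 = 55.6430 MW
eta = 45.6 / 55.6430 = 0.8195


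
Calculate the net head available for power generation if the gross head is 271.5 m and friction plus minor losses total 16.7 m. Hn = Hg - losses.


Hn = 271.5 - 16.7 = 254.8000 m


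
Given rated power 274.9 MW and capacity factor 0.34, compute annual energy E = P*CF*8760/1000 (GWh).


E = 274.9 * 0.34 * 8760 / 1000 = 818.7622 GWh


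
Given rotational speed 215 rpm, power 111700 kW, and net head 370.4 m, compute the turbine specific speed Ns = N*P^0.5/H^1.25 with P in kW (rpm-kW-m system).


Ns = 215 * 111700^0.5 / 370.4^1.25 = 44.2208


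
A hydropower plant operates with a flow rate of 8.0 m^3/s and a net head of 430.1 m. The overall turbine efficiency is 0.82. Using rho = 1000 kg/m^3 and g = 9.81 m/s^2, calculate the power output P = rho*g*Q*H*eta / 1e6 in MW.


P = 1000 * 9.81 * 8.0 * 430.1 * 0.82 / 1e6 = 27.6785 MW


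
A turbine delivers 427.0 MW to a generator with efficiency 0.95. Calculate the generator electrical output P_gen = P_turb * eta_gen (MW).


P_gen = 427.0 * 0.95 = 405.6500 MW


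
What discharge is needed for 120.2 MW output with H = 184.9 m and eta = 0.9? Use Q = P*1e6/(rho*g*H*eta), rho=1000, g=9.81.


Q = 120.2 * 1e6 / (1000 * 9.81 * 184.9 * 0.9) = 73.6302 m^3/s


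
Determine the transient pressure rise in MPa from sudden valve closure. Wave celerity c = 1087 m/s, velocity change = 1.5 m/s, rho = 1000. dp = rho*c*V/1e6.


dp = 1000 * 1087 * 1.5 / 1e6 = 1.6305 MPa


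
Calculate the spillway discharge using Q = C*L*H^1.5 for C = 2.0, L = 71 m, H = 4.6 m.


Q = 2.0 * 71 * 4.6^1.5 = 1400.9579 m^3/s


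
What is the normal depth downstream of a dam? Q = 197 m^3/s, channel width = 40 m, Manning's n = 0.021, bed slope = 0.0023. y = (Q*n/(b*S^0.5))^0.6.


y = (197 * 0.021 / (40 * 0.0023^0.5))^0.6 = 1.5858 m


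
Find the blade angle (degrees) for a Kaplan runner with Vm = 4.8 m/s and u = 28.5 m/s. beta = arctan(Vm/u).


beta = arctan(4.8 / 28.5) = 9.5601 degrees


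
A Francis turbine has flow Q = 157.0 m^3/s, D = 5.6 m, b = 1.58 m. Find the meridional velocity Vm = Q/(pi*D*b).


Vm = 157.0 / (pi * 5.6 * 1.58) = 5.6481 m/s


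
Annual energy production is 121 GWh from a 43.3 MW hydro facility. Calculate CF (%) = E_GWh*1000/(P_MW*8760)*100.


CF = 121 * 1000 / (43.3 * 8760) * 100 = 31.9002 %


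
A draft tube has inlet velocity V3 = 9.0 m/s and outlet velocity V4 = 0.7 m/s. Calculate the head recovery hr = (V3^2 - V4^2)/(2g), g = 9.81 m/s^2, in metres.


hr = (9.0^2 - 0.7^2) / (2*9.81) = 4.1035 m


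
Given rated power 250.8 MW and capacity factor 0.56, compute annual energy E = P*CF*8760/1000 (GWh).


E = 250.8 * 0.56 * 8760 / 1000 = 1230.3245 GWh


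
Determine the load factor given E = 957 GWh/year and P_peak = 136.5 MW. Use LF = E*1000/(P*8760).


LF = 957 * 1000 / (136.5 * 8760) = 0.8003


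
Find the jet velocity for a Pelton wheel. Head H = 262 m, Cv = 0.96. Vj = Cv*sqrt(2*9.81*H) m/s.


Vj = 0.96 * sqrt(2*9.81*262) = 68.8290 m/s


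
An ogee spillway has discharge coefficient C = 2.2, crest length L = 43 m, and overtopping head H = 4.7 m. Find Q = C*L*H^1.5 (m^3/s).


Q = 2.2 * 43 * 4.7^1.5 = 963.9132 m^3/s


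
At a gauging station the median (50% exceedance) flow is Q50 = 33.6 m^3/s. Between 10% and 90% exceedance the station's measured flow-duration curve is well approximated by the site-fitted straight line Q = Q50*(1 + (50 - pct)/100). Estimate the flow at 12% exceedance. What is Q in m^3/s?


Q = 33.6 * (1 + (50 - 12)/100) = 46.3680 m^3/s


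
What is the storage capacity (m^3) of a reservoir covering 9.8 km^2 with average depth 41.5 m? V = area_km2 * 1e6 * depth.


V = 9.8 * 1e6 * 41.5 = 4.0670e+08 m^3


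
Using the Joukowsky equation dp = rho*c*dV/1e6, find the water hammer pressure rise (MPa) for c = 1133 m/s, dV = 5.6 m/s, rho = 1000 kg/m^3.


dp = 1000 * 1133 * 5.6 / 1e6 = 6.3448 MPa


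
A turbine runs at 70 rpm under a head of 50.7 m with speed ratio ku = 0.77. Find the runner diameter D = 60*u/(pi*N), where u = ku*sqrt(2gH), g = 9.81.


u = 0.77 * sqrt(2*9.81*50.7) = 24.2853 m/s
D = 60 * 24.2853 / (pi * 70) = 6.6259 m


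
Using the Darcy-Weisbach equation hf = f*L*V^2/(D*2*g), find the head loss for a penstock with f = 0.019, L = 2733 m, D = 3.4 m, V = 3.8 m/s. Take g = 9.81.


hf = 0.019 * 2733 * 3.8^2 / (3.4 * 2 * 9.81) = 11.2404 m


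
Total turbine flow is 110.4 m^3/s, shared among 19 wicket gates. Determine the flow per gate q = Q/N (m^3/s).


q = 110.4 / 19 = 5.8105 m^3/s


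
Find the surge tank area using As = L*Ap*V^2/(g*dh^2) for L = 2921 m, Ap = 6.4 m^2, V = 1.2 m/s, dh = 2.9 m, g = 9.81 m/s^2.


As = 2921 * 6.4 * 1.2^2 / (9.81 * 2.9^2) = 326.2939 m^2


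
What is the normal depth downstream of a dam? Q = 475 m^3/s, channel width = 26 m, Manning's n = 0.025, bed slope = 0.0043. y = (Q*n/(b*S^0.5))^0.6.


y = (475 * 0.025 / (26 * 0.0043^0.5))^0.6 = 3.2045 m


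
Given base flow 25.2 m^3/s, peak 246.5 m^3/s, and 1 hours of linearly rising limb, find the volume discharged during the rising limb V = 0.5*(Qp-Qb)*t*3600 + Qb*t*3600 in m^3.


V = 0.5*(246.5 - 25.2)*1*3600 + 25.2*1*3600 = 489060.0000 m^3


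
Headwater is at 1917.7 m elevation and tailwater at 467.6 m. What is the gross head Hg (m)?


Hg = 1917.7 - 467.6 = 1450.1000 m


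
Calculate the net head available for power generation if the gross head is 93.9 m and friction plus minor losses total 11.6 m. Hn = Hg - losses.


Hn = 93.9 - 11.6 = 82.3000 m


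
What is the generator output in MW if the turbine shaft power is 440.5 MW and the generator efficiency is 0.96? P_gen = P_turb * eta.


P_gen = 440.5 * 0.96 = 422.8800 MW


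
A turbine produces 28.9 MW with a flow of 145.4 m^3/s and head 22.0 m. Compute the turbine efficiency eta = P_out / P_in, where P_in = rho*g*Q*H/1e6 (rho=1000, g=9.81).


P_in = 1000 * 9.81 * 145.4 * 22.0 / 1e6 = 31.3802 MW
eta = 28.9 / 31.3802 = 0.9210


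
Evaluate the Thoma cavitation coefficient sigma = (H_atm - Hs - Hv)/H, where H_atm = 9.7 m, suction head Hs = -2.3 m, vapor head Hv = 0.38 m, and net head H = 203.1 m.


sigma = (9.7 - (-2.3) - 0.38) / 203.1 = 0.0572


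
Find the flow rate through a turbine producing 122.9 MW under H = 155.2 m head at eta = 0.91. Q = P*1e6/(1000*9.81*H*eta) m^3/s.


Q = 122.9 * 1e6 / (1000 * 9.81 * 155.2 * 0.91) = 88.7053 m^3/s


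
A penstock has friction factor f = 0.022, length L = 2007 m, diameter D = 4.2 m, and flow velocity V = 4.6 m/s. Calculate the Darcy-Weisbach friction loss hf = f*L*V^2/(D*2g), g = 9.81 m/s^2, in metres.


hf = 0.022 * 2007 * 4.6^2 / (4.2 * 2 * 9.81) = 11.3380 m


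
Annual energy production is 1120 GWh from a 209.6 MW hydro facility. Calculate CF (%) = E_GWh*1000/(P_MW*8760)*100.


CF = 1120 * 1000 / (209.6 * 8760) * 100 = 60.9990 %


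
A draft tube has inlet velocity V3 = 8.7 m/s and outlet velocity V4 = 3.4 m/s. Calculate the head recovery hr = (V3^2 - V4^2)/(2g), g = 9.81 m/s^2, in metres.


hr = (8.7^2 - 3.4^2) / (2*9.81) = 3.2686 m


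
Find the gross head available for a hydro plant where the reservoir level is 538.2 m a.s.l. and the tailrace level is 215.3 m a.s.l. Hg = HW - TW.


Hg = 538.2 - 215.3 = 322.9000 m


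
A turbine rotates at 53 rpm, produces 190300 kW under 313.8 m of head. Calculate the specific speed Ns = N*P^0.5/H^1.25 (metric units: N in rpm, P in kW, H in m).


Ns = 53 * 190300^0.5 / 313.8^1.25 = 17.5057


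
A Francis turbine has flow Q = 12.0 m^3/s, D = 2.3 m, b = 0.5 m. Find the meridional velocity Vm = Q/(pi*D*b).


Vm = 12.0 / (pi * 2.3 * 0.5) = 3.3215 m/s


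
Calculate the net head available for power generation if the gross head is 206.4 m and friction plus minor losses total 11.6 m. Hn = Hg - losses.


Hn = 206.4 - 11.6 = 194.8000 m


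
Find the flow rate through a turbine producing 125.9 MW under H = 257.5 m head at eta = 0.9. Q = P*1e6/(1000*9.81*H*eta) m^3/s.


Q = 125.9 * 1e6 / (1000 * 9.81 * 257.5 * 0.9) = 55.3780 m^3/s


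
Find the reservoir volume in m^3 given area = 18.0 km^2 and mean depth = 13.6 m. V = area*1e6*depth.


V = 18.0 * 1e6 * 13.6 = 2.4480e+08 m^3


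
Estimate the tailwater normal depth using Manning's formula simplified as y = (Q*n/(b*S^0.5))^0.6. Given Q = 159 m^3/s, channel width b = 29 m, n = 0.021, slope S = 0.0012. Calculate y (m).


y = (159 * 0.021 / (29 * 0.0012^0.5))^0.6 = 2.0558 m


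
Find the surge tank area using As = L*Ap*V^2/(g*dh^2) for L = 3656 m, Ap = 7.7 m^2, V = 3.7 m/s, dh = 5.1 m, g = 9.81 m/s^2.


As = 3656 * 7.7 * 3.7^2 / (9.81 * 5.1^2) = 1510.3966 m^2


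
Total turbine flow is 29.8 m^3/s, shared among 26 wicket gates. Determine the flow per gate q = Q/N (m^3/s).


q = 29.8 / 26 = 1.1462 m^3/s


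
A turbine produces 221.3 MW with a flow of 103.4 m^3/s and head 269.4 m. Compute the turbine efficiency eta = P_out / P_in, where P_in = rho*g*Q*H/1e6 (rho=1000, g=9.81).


P_in = 1000 * 9.81 * 103.4 * 269.4 / 1e6 = 273.2670 MW
eta = 221.3 / 273.2670 = 0.8098


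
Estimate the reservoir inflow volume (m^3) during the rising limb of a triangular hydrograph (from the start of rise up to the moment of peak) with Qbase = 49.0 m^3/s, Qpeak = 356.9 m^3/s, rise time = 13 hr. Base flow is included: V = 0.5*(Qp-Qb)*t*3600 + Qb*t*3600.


V = 0.5*(356.9 - 49.0)*13*3600 + 49.0*13*3600 = 9.4981e+06 m^3


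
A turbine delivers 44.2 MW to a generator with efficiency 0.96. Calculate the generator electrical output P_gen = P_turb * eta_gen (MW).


P_gen = 44.2 * 0.96 = 42.4320 MW


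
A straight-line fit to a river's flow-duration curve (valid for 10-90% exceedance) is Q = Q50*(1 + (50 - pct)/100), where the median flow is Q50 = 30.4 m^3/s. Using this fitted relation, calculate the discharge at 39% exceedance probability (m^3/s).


Q = 30.4 * (1 + (50 - 39)/100) = 33.7440 m^3/s


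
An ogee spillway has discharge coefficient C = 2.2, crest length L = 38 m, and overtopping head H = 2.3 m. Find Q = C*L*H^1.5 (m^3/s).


Q = 2.2 * 38 * 2.3^1.5 = 291.6071 m^3/s


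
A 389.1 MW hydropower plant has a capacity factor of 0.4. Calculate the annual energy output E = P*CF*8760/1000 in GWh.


E = 389.1 * 0.4 * 8760 / 1000 = 1363.4064 GWh


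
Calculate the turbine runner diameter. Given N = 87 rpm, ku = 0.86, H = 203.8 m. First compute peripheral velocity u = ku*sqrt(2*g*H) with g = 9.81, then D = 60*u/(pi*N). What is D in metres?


u = 0.86 * sqrt(2*9.81*203.8) = 54.3814 m/s
D = 60 * 54.3814 / (pi * 87) = 11.9380 m


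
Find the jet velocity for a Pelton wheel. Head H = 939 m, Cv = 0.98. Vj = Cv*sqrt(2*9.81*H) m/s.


Vj = 0.98 * sqrt(2*9.81*939) = 133.0174 m/s


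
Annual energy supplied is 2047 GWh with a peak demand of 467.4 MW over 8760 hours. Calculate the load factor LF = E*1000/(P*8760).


LF = 2047 * 1000 / (467.4 * 8760) = 0.4999


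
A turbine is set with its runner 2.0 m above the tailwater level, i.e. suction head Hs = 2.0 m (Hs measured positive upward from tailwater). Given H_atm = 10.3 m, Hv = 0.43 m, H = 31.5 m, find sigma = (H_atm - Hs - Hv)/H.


sigma = (10.3 - 2.0 - 0.43) / 31.5 = 0.2498


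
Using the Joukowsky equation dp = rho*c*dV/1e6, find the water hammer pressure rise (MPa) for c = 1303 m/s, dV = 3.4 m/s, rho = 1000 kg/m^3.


dp = 1000 * 1303 * 3.4 / 1e6 = 4.4302 MPa


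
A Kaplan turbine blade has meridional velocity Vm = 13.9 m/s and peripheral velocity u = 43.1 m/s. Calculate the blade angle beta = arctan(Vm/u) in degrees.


beta = arctan(13.9 / 43.1) = 17.8748 degrees


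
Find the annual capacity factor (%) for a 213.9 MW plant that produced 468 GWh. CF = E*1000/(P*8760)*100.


CF = 468 * 1000 / (213.9 * 8760) * 100 = 24.9765 %


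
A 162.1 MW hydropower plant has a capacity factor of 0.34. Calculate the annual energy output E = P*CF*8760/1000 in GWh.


E = 162.1 * 0.34 * 8760 / 1000 = 482.7986 GWh


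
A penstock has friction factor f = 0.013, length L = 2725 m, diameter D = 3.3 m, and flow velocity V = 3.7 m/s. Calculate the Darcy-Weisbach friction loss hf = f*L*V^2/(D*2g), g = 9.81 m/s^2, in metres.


hf = 0.013 * 2725 * 3.7^2 / (3.3 * 2 * 9.81) = 7.4903 m


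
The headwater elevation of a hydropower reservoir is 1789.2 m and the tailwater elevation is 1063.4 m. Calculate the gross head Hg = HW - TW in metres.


Hg = 1789.2 - 1063.4 = 725.8000 m


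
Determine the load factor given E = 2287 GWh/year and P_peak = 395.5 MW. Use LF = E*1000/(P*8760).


LF = 2287 * 1000 / (395.5 * 8760) = 0.6601


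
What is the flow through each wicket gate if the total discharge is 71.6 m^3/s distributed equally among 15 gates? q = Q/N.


q = 71.6 / 15 = 4.7733 m^3/s


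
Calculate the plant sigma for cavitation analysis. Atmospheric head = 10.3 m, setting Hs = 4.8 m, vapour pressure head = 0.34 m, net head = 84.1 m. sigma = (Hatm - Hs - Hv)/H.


sigma = (10.3 - 4.8 - 0.34) / 84.1 = 0.0614


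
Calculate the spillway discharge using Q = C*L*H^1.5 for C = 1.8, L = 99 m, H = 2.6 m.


Q = 1.8 * 99 * 2.6^1.5 = 747.0811 m^3/s


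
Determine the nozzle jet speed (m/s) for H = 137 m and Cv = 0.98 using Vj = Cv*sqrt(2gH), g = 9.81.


Vj = 0.98 * sqrt(2*9.81*137) = 50.8084 m/s


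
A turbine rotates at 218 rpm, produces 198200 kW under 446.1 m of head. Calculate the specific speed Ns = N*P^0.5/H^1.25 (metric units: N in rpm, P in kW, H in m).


Ns = 218 * 198200^0.5 / 446.1^1.25 = 47.3389


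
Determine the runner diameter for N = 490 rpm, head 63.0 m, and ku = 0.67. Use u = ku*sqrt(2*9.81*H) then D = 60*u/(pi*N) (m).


u = 0.67 * sqrt(2*9.81*63.0) = 23.5556 m/s
D = 60 * 23.5556 / (pi * 490) = 0.9181 m


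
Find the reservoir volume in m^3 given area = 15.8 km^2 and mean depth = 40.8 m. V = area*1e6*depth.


V = 15.8 * 1e6 * 40.8 = 6.4464e+08 m^3


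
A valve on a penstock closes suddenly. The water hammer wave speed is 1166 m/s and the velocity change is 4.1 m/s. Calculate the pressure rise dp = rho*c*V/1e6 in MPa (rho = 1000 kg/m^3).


dp = 1000 * 1166 * 4.1 / 1e6 = 4.7806 MPa


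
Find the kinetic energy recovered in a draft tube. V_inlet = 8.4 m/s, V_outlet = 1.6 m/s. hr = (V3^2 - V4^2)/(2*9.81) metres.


hr = (8.4^2 - 1.6^2) / (2*9.81) = 3.4659 m


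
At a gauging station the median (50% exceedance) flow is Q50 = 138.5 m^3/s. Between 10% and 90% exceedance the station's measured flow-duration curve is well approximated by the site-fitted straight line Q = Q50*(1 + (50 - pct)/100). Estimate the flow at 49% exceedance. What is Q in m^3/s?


Q = 138.5 * (1 + (50 - 49)/100) = 139.8850 m^3/s


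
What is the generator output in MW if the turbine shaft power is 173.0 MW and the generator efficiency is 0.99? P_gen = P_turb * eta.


P_gen = 173.0 * 0.99 = 171.2700 MW


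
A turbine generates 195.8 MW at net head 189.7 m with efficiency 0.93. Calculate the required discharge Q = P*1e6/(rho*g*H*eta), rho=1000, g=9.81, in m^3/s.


Q = 195.8 * 1e6 / (1000 * 9.81 * 189.7 * 0.93) = 113.1341 m^3/s


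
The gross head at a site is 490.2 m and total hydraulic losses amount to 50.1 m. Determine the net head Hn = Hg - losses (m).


Hn = 490.2 - 50.1 = 440.1000 m


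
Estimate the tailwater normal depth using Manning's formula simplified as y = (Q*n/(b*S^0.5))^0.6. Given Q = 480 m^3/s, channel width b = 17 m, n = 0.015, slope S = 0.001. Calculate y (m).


y = (480 * 0.015 / (17 * 0.001^0.5))^0.6 = 4.7438 m


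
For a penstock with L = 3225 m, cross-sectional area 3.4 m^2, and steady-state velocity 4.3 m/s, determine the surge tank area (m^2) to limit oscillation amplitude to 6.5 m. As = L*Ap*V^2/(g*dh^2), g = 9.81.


As = 3225 * 3.4 * 4.3^2 / (9.81 * 6.5^2) = 489.1587 m^2


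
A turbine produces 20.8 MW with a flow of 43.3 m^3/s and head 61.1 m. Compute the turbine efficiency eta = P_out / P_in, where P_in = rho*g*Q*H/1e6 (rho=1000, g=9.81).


P_in = 1000 * 9.81 * 43.3 * 61.1 / 1e6 = 25.9536 MW
eta = 20.8 / 25.9536 = 0.8014


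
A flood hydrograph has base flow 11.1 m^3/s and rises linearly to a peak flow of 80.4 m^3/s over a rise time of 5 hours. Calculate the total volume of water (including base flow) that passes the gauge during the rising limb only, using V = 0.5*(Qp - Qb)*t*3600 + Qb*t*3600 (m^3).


V = 0.5*(80.4 - 11.1)*5*3600 + 11.1*5*3600 = 823500.0000 m^3


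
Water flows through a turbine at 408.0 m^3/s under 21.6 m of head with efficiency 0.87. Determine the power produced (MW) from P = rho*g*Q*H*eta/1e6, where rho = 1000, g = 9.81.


P = 1000 * 9.81 * 408.0 * 21.6 * 0.87 / 1e6 = 75.2146 MW


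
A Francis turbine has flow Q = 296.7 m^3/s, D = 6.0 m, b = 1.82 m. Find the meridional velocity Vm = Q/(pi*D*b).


Vm = 296.7 / (pi * 6.0 * 1.82) = 8.6486 m/s


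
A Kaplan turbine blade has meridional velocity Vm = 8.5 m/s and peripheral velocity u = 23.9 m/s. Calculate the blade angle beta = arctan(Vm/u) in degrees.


beta = arctan(8.5 / 23.9) = 19.5779 degrees


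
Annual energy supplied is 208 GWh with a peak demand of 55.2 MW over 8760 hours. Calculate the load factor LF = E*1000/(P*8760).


LF = 208 * 1000 / (55.2 * 8760) = 0.4302


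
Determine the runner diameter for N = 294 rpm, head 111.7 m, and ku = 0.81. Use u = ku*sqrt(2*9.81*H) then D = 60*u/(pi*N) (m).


u = 0.81 * sqrt(2*9.81*111.7) = 37.9194 m/s
D = 60 * 37.9194 / (pi * 294) = 2.4633 m


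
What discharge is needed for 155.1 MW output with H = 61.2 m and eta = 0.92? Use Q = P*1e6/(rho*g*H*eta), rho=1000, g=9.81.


Q = 155.1 * 1e6 / (1000 * 9.81 * 61.2 * 0.92) = 280.8042 m^3/s


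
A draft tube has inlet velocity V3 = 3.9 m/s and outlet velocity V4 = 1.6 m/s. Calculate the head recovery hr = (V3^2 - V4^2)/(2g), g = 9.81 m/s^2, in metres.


hr = (3.9^2 - 1.6^2) / (2*9.81) = 0.6448 m


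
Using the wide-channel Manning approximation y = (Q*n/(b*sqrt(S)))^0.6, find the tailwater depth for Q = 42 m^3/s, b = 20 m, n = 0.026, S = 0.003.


y = (42 * 0.026 / (20 * 0.003^0.5))^0.6 = 0.9981 m


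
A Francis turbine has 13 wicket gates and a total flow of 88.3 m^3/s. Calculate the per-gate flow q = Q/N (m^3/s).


q = 88.3 / 13 = 6.7923 m^3/s


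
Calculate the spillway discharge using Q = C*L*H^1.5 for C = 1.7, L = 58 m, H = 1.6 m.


Q = 1.7 * 58 * 1.6^1.5 = 199.5524 m^3/s


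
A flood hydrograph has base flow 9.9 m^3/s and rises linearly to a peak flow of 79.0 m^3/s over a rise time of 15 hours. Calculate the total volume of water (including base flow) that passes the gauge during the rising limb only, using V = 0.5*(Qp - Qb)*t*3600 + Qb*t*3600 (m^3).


V = 0.5*(79.0 - 9.9)*15*3600 + 9.9*15*3600 = 2.4003e+06 m^3


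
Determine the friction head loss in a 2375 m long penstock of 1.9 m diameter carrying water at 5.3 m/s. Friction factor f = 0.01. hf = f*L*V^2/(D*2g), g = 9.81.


hf = 0.01 * 2375 * 5.3^2 / (1.9 * 2 * 9.81) = 17.8963 m


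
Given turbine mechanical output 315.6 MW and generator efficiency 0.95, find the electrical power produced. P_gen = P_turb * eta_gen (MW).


P_gen = 315.6 * 0.95 = 299.8200 MW


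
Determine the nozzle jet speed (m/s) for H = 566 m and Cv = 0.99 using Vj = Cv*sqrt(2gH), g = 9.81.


Vj = 0.99 * sqrt(2*9.81*566) = 104.3261 m/s


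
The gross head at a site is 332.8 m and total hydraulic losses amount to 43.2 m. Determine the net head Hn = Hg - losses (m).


Hn = 332.8 - 43.2 = 289.6000 m


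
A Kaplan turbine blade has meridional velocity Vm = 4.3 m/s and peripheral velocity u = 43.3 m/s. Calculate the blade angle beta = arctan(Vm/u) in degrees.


beta = arctan(4.3 / 43.3) = 5.6713 degrees


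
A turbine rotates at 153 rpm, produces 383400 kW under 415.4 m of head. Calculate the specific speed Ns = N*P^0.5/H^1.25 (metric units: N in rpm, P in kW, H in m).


Ns = 153 * 383400^0.5 / 415.4^1.25 = 50.5166


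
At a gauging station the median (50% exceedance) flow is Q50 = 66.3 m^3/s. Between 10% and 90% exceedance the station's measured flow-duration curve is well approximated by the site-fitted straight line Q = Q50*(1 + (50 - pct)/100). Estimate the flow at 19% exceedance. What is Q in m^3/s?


Q = 66.3 * (1 + (50 - 19)/100) = 86.8530 m^3/s


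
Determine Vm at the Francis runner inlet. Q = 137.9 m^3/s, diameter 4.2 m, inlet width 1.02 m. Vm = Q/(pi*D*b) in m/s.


Vm = 137.9 / (pi * 4.2 * 1.02) = 10.2462 m/s


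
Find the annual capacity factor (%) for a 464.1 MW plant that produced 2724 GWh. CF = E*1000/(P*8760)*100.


CF = 2724 * 1000 / (464.1 * 8760) * 100 = 67.0026 %


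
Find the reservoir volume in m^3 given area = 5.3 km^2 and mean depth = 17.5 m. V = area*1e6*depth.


V = 5.3 * 1e6 * 17.5 = 9.2750e+07 m^3


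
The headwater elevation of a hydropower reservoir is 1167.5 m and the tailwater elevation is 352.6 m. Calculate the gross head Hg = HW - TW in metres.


Hg = 1167.5 - 352.6 = 814.9000 m


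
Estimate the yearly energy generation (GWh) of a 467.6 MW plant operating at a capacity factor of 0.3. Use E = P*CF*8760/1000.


E = 467.6 * 0.3 * 8760 / 1000 = 1228.8528 GWh


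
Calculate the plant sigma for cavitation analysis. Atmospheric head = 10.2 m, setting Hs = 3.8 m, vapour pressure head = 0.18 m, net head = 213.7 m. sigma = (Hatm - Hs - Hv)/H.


sigma = (10.2 - 3.8 - 0.18) / 213.7 = 0.0291


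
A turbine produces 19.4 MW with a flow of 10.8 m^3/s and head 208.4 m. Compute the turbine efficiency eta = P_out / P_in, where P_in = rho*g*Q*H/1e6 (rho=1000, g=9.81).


P_in = 1000 * 9.81 * 10.8 * 208.4 / 1e6 = 22.0796 MW
eta = 19.4 / 22.0796 = 0.8786


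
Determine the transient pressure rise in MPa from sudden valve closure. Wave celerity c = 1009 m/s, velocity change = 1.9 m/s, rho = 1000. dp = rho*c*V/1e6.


dp = 1000 * 1009 * 1.9 / 1e6 = 1.9171 MPa


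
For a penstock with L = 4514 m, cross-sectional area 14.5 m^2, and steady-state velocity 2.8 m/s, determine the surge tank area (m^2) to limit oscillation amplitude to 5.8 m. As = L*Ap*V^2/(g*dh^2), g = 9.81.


As = 4514 * 14.5 * 2.8^2 / (9.81 * 5.8^2) = 1554.9650 m^2


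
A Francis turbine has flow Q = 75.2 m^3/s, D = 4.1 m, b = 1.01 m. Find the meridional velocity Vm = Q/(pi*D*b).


Vm = 75.2 / (pi * 4.1 * 1.01) = 5.7805 m/s


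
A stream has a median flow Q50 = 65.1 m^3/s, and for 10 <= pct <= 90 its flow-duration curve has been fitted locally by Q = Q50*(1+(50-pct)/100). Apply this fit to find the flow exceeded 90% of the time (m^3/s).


Q = 65.1 * (1 + (50 - 90)/100) = 39.0600 m^3/s


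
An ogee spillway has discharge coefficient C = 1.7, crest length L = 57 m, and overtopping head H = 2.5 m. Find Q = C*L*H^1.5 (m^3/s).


Q = 1.7 * 57 * 2.5^1.5 = 383.0309 m^3/s


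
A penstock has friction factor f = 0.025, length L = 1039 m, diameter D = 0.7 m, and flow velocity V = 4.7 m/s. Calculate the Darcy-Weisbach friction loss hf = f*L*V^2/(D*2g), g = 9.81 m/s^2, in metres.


hf = 0.025 * 1039 * 4.7^2 / (0.7 * 2 * 9.81) = 41.7786 m


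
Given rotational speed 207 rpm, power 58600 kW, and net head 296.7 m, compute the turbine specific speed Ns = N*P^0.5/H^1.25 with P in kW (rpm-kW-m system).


Ns = 207 * 58600^0.5 / 296.7^1.25 = 40.6932


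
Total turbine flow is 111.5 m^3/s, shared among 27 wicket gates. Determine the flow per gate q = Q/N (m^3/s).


q = 111.5 / 27 = 4.1296 m^3/s


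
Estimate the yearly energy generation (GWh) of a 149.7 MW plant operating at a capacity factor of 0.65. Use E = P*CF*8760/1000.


E = 149.7 * 0.65 * 8760 / 1000 = 852.3918 GWh


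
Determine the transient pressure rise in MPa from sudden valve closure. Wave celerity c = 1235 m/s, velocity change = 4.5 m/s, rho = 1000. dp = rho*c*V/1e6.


dp = 1000 * 1235 * 4.5 / 1e6 = 5.5575 MPa


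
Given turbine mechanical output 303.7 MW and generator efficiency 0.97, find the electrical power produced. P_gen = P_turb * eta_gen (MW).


P_gen = 303.7 * 0.97 = 294.5890 MW


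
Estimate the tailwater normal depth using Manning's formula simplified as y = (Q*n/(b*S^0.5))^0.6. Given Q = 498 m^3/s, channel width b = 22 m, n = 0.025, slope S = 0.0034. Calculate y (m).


y = (498 * 0.025 / (22 * 0.0034^0.5))^0.6 = 3.9102 m


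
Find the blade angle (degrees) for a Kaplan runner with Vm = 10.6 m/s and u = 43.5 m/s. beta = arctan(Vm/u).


beta = arctan(10.6 / 43.5) = 13.6948 degrees


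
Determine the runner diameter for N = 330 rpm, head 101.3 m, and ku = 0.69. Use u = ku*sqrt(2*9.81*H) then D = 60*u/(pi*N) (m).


u = 0.69 * sqrt(2*9.81*101.3) = 30.7612 m/s
D = 60 * 30.7612 / (pi * 330) = 1.7803 m


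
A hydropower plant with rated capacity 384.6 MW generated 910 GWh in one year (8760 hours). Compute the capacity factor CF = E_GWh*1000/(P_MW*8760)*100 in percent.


CF = 910 * 1000 / (384.6 * 8760) * 100 = 27.0102 %


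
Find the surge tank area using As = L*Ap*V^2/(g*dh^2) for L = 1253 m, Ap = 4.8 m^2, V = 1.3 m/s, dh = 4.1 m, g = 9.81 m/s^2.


As = 1253 * 4.8 * 1.3^2 / (9.81 * 4.1^2) = 61.6371 m^2


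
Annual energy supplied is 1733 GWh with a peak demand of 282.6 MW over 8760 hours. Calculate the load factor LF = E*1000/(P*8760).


LF = 1733 * 1000 / (282.6 * 8760) = 0.7000


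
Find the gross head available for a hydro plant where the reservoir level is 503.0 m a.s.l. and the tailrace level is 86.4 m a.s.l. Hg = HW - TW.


Hg = 503.0 - 86.4 = 416.6000 m


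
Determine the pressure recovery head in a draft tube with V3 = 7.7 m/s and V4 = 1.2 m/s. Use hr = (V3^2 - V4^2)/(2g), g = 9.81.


hr = (7.7^2 - 1.2^2) / (2*9.81) = 2.9485 m


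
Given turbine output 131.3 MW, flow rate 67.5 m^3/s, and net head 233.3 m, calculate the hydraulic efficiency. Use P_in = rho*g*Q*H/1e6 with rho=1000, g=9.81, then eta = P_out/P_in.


P_in = 1000 * 9.81 * 67.5 * 233.3 / 1e6 = 154.4854 MW
eta = 131.3 / 154.4854 = 0.8499


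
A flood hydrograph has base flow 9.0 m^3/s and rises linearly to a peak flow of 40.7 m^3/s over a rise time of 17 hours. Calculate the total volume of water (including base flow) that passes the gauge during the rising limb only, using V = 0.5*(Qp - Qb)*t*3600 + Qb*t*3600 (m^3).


V = 0.5*(40.7 - 9.0)*17*3600 + 9.0*17*3600 = 1.5208e+06 m^3


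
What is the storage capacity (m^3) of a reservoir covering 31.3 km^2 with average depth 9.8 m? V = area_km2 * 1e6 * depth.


V = 31.3 * 1e6 * 9.8 = 3.0674e+08 m^3


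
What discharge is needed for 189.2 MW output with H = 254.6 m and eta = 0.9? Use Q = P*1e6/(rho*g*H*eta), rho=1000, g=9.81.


Q = 189.2 * 1e6 / (1000 * 9.81 * 254.6 * 0.9) = 84.1688 m^3/s


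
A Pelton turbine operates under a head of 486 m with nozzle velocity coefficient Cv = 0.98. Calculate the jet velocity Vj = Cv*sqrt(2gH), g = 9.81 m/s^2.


Vj = 0.98 * sqrt(2*9.81*486) = 95.6960 m/s


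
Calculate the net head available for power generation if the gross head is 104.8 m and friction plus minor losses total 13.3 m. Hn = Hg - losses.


Hn = 104.8 - 13.3 = 91.5000 m


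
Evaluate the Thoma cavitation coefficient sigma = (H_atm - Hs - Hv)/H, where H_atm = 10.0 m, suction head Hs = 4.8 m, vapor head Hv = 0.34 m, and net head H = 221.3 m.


sigma = (10.0 - 4.8 - 0.34) / 221.3 = 0.0220


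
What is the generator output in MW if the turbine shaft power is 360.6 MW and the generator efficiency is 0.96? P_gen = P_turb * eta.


P_gen = 360.6 * 0.96 = 346.1760 MW


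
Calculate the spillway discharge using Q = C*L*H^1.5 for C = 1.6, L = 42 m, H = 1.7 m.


Q = 1.6 * 42 * 1.7^1.5 = 148.9507 m^3/s


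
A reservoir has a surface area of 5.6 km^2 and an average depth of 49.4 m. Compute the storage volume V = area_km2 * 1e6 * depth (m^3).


V = 5.6 * 1e6 * 49.4 = 2.7664e+08 m^3


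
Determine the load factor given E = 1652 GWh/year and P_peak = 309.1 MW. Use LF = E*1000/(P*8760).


LF = 1652 * 1000 / (309.1 * 8760) = 0.6101


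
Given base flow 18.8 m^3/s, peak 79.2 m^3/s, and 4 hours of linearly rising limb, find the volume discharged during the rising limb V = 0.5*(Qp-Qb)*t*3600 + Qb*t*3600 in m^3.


V = 0.5*(79.2 - 18.8)*4*3600 + 18.8*4*3600 = 705600.0000 m^3


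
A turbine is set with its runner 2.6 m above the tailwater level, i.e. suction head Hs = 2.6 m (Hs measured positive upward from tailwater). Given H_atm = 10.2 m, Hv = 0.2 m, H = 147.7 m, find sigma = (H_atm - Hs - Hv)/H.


sigma = (10.2 - 2.6 - 0.2) / 147.7 = 0.0501


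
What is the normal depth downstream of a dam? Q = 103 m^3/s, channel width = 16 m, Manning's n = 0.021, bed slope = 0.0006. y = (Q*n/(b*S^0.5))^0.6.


y = (103 * 0.021 / (16 * 0.0006^0.5))^0.6 = 2.7869 m


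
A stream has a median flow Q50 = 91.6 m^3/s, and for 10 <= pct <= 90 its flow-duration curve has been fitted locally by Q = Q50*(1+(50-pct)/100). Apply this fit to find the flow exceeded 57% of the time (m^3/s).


Q = 91.6 * (1 + (50 - 57)/100) = 85.1880 m^3/s


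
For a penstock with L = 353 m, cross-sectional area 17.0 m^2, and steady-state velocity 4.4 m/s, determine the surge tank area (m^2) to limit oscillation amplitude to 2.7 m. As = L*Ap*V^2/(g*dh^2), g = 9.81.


As = 353 * 17.0 * 4.4^2 / (9.81 * 2.7^2) = 1624.5476 m^2


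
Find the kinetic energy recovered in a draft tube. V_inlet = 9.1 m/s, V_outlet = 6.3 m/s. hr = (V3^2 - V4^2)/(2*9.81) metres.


hr = (9.1^2 - 6.3^2) / (2*9.81) = 2.1978 m


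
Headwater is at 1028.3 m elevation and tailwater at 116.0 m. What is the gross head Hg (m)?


Hg = 1028.3 - 116.0 = 912.3000 m


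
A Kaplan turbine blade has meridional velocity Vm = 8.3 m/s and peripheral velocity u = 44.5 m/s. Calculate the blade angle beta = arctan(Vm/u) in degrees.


beta = arctan(8.3 / 44.5) = 10.5652 degrees


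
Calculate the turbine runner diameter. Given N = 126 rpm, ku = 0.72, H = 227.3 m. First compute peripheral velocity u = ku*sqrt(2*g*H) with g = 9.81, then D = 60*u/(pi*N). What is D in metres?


u = 0.72 * sqrt(2*9.81*227.3) = 48.0819 m/s
D = 60 * 48.0819 / (pi * 126) = 7.2881 m


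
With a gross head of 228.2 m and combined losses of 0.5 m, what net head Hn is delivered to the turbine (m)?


Hn = 228.2 - 0.5 = 227.7000 m


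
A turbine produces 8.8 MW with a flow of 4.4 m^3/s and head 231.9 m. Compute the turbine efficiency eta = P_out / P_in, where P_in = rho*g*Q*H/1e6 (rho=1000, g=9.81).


P_in = 1000 * 9.81 * 4.4 * 231.9 / 1e6 = 10.0097 MW
eta = 8.8 / 10.0097 = 0.8791


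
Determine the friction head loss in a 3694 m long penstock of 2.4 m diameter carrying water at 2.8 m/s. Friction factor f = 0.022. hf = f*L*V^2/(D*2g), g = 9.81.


hf = 0.022 * 3694 * 2.8^2 / (2.4 * 2 * 9.81) = 13.5309 m


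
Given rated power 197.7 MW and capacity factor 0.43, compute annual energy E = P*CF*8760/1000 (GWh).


E = 197.7 * 0.43 * 8760 / 1000 = 744.6964 GWh


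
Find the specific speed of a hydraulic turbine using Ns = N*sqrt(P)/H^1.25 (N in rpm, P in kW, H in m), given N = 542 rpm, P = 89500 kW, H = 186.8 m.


Ns = 542 * 89500^0.5 / 186.8^1.25 = 234.7955


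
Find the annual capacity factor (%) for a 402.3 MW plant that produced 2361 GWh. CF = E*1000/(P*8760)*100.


CF = 2361 * 1000 / (402.3 * 8760) * 100 = 66.9949 %


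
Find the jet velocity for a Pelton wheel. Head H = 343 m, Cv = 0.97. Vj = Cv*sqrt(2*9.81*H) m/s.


Vj = 0.97 * sqrt(2*9.81*343) = 79.5735 m/s


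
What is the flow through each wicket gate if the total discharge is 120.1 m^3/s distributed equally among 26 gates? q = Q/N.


q = 120.1 / 26 = 4.6192 m^3/s


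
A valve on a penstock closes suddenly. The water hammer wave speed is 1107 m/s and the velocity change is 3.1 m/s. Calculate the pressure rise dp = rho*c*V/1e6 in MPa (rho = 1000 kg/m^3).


dp = 1000 * 1107 * 3.1 / 1e6 = 3.4317 MPa


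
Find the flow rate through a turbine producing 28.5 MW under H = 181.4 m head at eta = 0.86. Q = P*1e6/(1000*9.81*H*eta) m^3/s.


Q = 28.5 * 1e6 / (1000 * 9.81 * 181.4 * 0.86) = 18.6226 m^3/s


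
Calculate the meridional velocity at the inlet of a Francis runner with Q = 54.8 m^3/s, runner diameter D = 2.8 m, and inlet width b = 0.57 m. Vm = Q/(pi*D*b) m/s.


Vm = 54.8 / (pi * 2.8 * 0.57) = 10.9294 m/s


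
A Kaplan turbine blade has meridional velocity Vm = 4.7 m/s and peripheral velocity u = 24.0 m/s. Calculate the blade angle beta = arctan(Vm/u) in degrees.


beta = arctan(4.7 / 24.0) = 11.0802 degrees


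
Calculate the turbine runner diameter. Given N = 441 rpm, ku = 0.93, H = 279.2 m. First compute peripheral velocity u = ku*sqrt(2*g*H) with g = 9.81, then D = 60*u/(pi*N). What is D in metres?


u = 0.93 * sqrt(2*9.81*279.2) = 68.8320 m/s
D = 60 * 68.8320 / (pi * 441) = 2.9809 m


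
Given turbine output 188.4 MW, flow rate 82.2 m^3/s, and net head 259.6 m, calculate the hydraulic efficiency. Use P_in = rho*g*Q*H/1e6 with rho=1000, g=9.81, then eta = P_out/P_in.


P_in = 1000 * 9.81 * 82.2 * 259.6 / 1e6 = 209.3368 MW
eta = 188.4 / 209.3368 = 0.9000


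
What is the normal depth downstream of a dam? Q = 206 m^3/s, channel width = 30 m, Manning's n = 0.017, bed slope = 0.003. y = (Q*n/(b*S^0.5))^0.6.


y = (206 * 0.017 / (30 * 0.003^0.5))^0.6 = 1.5746 m


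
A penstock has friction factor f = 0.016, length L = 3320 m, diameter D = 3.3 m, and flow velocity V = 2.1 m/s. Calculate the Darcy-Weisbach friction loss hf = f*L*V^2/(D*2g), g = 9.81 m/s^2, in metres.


hf = 0.016 * 3320 * 2.1^2 / (3.3 * 2 * 9.81) = 3.6181 m


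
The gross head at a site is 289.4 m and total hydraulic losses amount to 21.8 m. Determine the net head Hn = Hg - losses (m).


Hn = 289.4 - 21.8 = 267.6000 m


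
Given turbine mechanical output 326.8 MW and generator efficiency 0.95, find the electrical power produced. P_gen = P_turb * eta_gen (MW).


P_gen = 326.8 * 0.95 = 310.4600 MW


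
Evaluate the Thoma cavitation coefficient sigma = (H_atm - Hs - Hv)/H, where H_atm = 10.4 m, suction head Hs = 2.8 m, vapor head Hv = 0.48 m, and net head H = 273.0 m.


sigma = (10.4 - 2.8 - 0.48) / 273.0 = 0.0261


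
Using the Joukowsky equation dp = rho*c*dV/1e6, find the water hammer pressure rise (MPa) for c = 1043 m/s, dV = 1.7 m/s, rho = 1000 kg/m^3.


dp = 1000 * 1043 * 1.7 / 1e6 = 1.7731 MPa


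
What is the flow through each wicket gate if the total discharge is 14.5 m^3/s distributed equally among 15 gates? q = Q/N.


q = 14.5 / 15 = 0.9667 m^3/s


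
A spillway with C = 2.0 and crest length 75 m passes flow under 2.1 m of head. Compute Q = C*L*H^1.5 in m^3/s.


Q = 2.0 * 75 * 2.1^1.5 = 456.4784 m^3/s


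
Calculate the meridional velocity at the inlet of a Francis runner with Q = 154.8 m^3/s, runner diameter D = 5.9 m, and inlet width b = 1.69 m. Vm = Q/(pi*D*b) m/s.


Vm = 154.8 / (pi * 5.9 * 1.69) = 4.9418 m/s


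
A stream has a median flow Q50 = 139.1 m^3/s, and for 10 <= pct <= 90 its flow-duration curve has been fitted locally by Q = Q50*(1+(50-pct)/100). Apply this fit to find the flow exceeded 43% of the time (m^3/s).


Q = 139.1 * (1 + (50 - 43)/100) = 148.8370 m^3/s


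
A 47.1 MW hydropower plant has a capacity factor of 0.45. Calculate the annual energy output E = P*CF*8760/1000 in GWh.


E = 47.1 * 0.45 * 8760 / 1000 = 185.6682 GWh


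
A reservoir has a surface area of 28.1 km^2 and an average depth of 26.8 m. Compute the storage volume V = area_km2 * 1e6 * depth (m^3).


V = 28.1 * 1e6 * 26.8 = 7.5308e+08 m^3


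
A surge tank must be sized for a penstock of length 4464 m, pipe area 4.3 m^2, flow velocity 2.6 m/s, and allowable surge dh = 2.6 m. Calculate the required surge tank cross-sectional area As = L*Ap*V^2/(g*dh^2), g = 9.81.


As = 4464 * 4.3 * 2.6^2 / (9.81 * 2.6^2) = 1956.6972 m^2


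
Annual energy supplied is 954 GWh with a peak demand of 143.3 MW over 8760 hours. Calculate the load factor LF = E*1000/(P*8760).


LF = 954 * 1000 / (143.3 * 8760) = 0.7600


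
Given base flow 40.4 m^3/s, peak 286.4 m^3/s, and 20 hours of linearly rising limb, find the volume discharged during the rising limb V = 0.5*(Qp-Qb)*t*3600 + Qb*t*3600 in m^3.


V = 0.5*(286.4 - 40.4)*20*3600 + 40.4*20*3600 = 1.1765e+07 m^3


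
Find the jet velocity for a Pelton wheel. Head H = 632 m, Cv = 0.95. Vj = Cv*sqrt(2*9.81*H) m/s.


Vj = 0.95 * sqrt(2*9.81*632) = 105.7868 m/s


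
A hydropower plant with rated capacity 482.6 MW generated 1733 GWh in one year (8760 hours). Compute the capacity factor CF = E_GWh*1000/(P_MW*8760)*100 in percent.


CF = 1733 * 1000 / (482.6 * 8760) * 100 = 40.9928 %


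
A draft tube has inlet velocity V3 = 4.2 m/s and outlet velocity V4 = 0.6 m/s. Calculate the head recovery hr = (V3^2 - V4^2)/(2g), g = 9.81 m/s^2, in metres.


hr = (4.2^2 - 0.6^2) / (2*9.81) = 0.8807 m


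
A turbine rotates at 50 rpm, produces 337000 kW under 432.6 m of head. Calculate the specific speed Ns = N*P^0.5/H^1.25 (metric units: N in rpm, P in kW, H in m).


Ns = 50 * 337000^0.5 / 432.6^1.25 = 14.7122


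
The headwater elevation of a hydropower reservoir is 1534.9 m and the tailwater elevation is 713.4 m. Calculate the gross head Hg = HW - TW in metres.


Hg = 1534.9 - 713.4 = 821.5000 m


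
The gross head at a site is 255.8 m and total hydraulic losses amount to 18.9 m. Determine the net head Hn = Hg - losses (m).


Hn = 255.8 - 18.9 = 236.9000 m


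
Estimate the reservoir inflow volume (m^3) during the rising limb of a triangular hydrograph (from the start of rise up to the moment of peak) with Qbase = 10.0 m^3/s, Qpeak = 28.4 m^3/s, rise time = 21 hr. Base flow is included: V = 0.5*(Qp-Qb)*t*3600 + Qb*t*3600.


V = 0.5*(28.4 - 10.0)*21*3600 + 10.0*21*3600 = 1.4515e+06 m^3


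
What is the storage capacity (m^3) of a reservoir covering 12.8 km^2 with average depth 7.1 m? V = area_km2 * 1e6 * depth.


V = 12.8 * 1e6 * 7.1 = 9.0880e+07 m^3


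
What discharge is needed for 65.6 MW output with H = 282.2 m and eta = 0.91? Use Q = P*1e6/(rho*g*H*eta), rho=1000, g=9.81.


Q = 65.6 * 1e6 / (1000 * 9.81 * 282.2 * 0.91) = 26.0397 m^3/s


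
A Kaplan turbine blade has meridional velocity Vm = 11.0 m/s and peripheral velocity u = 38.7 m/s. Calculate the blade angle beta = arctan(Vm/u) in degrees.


beta = arctan(11.0 / 38.7) = 15.8671 degrees


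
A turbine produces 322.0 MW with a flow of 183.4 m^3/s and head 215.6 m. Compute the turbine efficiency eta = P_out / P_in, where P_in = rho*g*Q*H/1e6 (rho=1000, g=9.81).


P_in = 1000 * 9.81 * 183.4 * 215.6 / 1e6 = 387.8976 MW
eta = 322.0 / 387.8976 = 0.8301


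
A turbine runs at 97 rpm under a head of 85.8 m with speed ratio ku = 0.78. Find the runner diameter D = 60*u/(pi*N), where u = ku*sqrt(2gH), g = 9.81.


u = 0.78 * sqrt(2*9.81*85.8) = 32.0028 m/s
D = 60 * 32.0028 / (pi * 97) = 6.3011 m


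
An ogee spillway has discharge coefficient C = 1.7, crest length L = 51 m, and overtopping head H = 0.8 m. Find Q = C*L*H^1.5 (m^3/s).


Q = 1.7 * 51 * 0.8^1.5 = 62.0375 m^3/s
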